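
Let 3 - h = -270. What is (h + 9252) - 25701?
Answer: -16176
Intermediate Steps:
h = 273 (h = 3 - 1*(-270) = 3 + 270 = 273)
(h + 9252) - 25701 = (273 + 9252) - 25701 = 9525 - 25701 = -16176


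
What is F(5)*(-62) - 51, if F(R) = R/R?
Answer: -113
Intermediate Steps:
F(R) = 1
F(5)*(-62) - 51 = 1*(-62) - 51 = -62 - 51 = -113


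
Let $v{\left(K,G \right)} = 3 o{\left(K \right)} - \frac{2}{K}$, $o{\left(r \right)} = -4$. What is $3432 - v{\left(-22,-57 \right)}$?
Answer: $\frac{37883}{11} \approx 3443.9$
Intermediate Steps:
$v{\left(K,G \right)} = -12 - \frac{2}{K}$ ($v{\left(K,G \right)} = 3 \left(-4\right) - \frac{2}{K} = -12 - \frac{2}{K}$)
$3432 - v{\left(-22,-57 \right)} = 3432 - \left(-12 - \frac{2}{-22}\right) = 3432 - \left(-12 - - \frac{1}{11}\right) = 3432 - \left(-12 + \frac{1}{11}\right) = 3432 - - \frac{131}{11} = 3432 + \frac{131}{11} = \frac{37883}{11}$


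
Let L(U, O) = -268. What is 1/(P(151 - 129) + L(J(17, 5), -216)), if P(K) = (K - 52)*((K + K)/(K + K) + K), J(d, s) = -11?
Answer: -1/958 ≈ -0.0010438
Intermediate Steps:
P(K) = (1 + K)*(-52 + K) (P(K) = (-52 + K)*((2*K)/((2*K)) + K) = (-52 + K)*((2*K)*(1/(2*K)) + K) = (-52 + K)*(1 + K) = (1 + K)*(-52 + K))
1/(P(151 - 129) + L(J(17, 5), -216)) = 1/((-52 + (151 - 129)**2 - 51*(151 - 129)) - 268) = 1/((-52 + 22**2 - 51*22) - 268) = 1/((-52 + 484 - 1122) - 268) = 1/(-690 - 268) = 1/(-958) = -1/958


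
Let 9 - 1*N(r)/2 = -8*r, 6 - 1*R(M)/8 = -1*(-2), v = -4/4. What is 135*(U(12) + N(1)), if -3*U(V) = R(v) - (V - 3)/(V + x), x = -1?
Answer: 35055/11 ≈ 3186.8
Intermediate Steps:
v = -1 (v = -4*1/4 = -1)
R(M) = 32 (R(M) = 48 - (-8)*(-2) = 48 - 8*2 = 48 - 16 = 32)
U(V) = -32/3 + (-3 + V)/(3*(-1 + V)) (U(V) = -(32 - (V - 3)/(V - 1))/3 = -(32 - (-3 + V)/(-1 + V))/3 = -32/3 + (-3 + V)/(3*(-1 + V)))
N(r) = 18 + 16*r (N(r) = 18 - (-16)*r = 18 + 16*r)
135*(U(12) + N(1)) = 135*((29 - 31*12)/(3*(-1 + 12)) + (18 + 16*1)) = 135*((1/3)*(29 - 372)/11 + (18 + 16)) = 135*((1/3)*(1/11)*(-343) + 34) = 135*(-343/33 + 34) = 135*(779/33) = 35055/11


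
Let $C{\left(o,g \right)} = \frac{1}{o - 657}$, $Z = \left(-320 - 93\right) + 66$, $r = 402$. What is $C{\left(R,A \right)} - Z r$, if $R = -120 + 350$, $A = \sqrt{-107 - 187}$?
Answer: $\frac{59563937}{427} \approx 1.3949 \cdot 10^{5}$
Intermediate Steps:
$A = 7 i \sqrt{6}$ ($A = \sqrt{-294} = 7 i \sqrt{6} \approx 17.146 i$)
$R = 230$
$Z = -347$ ($Z = -413 + 66 = -347$)
$C{\left(o,g \right)} = \frac{1}{-657 + o}$
$C{\left(R,A \right)} - Z r = \frac{1}{-657 + 230} - \left(-347\right) 402 = \frac{1}{-427} - -139494 = - \frac{1}{427} + 139494 = \frac{59563937}{427}$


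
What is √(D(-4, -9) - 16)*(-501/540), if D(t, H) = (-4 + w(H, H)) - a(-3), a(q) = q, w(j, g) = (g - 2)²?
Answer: -167*√26/90 ≈ -9.4615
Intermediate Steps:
w(j, g) = (-2 + g)²
D(t, H) = -1 + (-2 + H)² (D(t, H) = (-4 + (-2 + H)²) - 1*(-3) = (-4 + (-2 + H)²) + 3 = -1 + (-2 + H)²)
√(D(-4, -9) - 16)*(-501/540) = √((-1 + (-2 - 9)²) - 16)*(-501/540) = √((-1 + (-11)²) - 16)*(-501*1/540) = √((-1 + 121) - 16)*(-167/180) = √(120 - 16)*(-167/180) = √104*(-167/180) = (2*√26)*(-167/180) = -167*√26/90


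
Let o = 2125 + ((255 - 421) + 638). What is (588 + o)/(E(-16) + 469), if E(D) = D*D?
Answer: 637/145 ≈ 4.3931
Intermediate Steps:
E(D) = D²
o = 2597 (o = 2125 + (-166 + 638) = 2125 + 472 = 2597)
(588 + o)/(E(-16) + 469) = (588 + 2597)/((-16)² + 469) = 3185/(256 + 469) = 3185/725 = 3185*(1/725) = 637/145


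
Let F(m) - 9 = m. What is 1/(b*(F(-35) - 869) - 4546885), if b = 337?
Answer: -1/4848500 ≈ -2.0625e-7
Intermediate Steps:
F(m) = 9 + m
1/(b*(F(-35) - 869) - 4546885) = 1/(337*((9 - 35) - 869) - 4546885) = 1/(337*(-26 - 869) - 4546885) = 1/(337*(-895) - 4546885) = 1/(-301615 - 4546885) = 1/(-4848500) = -1/4848500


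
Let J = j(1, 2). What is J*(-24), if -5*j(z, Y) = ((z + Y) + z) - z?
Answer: 72/5 ≈ 14.400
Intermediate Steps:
j(z, Y) = -Y/5 - z/5 (j(z, Y) = -(((z + Y) + z) - z)/5 = -(((Y + z) + z) - z)/5 = -((Y + 2*z) - z)/5 = -(Y + z)/5 = -Y/5 - z/5)
J = -⅗ (J = -⅕*2 - ⅕*1 = -⅖ - ⅕ = -⅗ ≈ -0.60000)
J*(-24) = -⅗*(-24) = 72/5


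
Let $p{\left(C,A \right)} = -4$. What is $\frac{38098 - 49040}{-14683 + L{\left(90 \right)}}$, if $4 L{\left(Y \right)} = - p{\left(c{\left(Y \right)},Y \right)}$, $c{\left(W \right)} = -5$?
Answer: $\frac{5471}{7341} \approx 0.74527$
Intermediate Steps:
$L{\left(Y \right)} = 1$ ($L{\left(Y \right)} = \frac{\left(-1\right) \left(-4\right)}{4} = \frac{1}{4} \cdot 4 = 1$)
$\frac{38098 - 49040}{-14683 + L{\left(90 \right)}} = \frac{38098 - 49040}{-14683 + 1} = - \frac{10942}{-14682} = \left(-10942\right) \left(- \frac{1}{14682}\right) = \frac{5471}{7341}$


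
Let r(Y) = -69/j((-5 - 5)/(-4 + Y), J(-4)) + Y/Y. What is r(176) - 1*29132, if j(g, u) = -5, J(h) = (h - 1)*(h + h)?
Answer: -145586/5 ≈ -29117.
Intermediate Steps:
J(h) = 2*h*(-1 + h) (J(h) = (-1 + h)*(2*h) = 2*h*(-1 + h))
r(Y) = 74/5 (r(Y) = -69/(-5) + Y/Y = -69*(-⅕) + 1 = 69/5 + 1 = 74/5)
r(176) - 1*29132 = 74/5 - 1*29132 = 74/5 - 29132 = -145586/5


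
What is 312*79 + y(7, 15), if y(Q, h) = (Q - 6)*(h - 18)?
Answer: 24645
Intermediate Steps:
y(Q, h) = (-18 + h)*(-6 + Q) (y(Q, h) = (-6 + Q)*(-18 + h) = (-18 + h)*(-6 + Q))
312*79 + y(7, 15) = 312*79 + (108 - 18*7 - 6*15 + 7*15) = 24648 + (108 - 126 - 90 + 105) = 24648 - 3 = 24645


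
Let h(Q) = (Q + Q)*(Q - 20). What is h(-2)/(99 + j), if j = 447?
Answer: 44/273 ≈ 0.16117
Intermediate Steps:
h(Q) = 2*Q*(-20 + Q) (h(Q) = (2*Q)*(-20 + Q) = 2*Q*(-20 + Q))
h(-2)/(99 + j) = (2*(-2)*(-20 - 2))/(99 + 447) = (2*(-2)*(-22))/546 = 88*(1/546) = 44/273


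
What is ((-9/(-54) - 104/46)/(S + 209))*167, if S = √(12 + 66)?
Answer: -10086967/6017214 + 48263*√78/6017214 ≈ -1.6055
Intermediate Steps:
S = √78 ≈ 8.8318
((-9/(-54) - 104/46)/(S + 209))*167 = ((-9/(-54) - 104/46)/(√78 + 209))*167 = ((-9*(-1/54) - 104*1/46)/(209 + √78))*167 = ((⅙ - 52/23)/(209 + √78))*167 = (-289/138/(209 + √78))*167 = -289/(138*(209 + √78))*167 = -48263/(138*(209 + √78))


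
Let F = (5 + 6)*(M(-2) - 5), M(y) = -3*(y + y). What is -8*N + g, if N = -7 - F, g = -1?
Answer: 671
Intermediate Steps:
M(y) = -6*y
F = 77 (F = (5 + 6)*(-6*(-2) - 5) = 11*(12 - 5) = 11*7 = 77)
N = -84 (N = -7 - 1*77 = -7 - 77 = -84)
-8*N + g = -8*(-84) - 1 = 672 - 1 = 671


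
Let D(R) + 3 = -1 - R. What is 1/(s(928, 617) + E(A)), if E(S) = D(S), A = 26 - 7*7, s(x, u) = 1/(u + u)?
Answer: 1234/23447 ≈ 0.052629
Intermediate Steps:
D(R) = -4 - R (D(R) = -3 + (-1 - R) = -4 - R)
s(x, u) = 1/(2*u)
A = -23 (A = 26 - 49 = -23)
E(S) = -4 - S
1/(s(928, 617) + E(A)) = 1/((½)/617 + (-4 - 1*(-23))) = 1/((½)*(1/617) + (-4 + 23)) = 1/(1/1234 + 19) = 1/(23447/1234) = 1234/23447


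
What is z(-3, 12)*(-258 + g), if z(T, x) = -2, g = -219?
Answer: 954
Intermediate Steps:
z(-3, 12)*(-258 + g) = -2*(-258 - 219) = -2*(-477) = 954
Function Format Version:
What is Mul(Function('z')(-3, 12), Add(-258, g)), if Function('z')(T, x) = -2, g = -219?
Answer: 954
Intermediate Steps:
Mul(Function('z')(-3, 12), Add(-258, g)) = Mul(-2, Add(-258, -219)) = Mul(-2, -477) = 954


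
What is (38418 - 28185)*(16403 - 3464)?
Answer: 132404787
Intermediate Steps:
(38418 - 28185)*(16403 - 3464) = 10233*12939 = 132404787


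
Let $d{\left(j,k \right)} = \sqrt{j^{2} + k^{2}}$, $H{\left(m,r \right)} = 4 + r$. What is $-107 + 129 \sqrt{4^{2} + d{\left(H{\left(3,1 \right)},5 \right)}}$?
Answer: $-107 + 129 \sqrt{16 + 5 \sqrt{2}} \approx 512.62$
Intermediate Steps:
$-107 + 129 \sqrt{4^{2} + d{\left(H{\left(3,1 \right)},5 \right)}} = -107 + 129 \sqrt{4^{2} + \sqrt{\left(4 + 1\right)^{2} + 5^{2}}} = -107 + 129 \sqrt{16 + \sqrt{5^{2} + 25}} = -107 + 129 \sqrt{16 + \sqrt{25 + 25}} = -107 + 129 \sqrt{16 + \sqrt{50}} = -107 + 129 \sqrt{16 + 5 \sqrt{2}}$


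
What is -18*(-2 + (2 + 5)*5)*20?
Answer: -11880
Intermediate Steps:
-18*(-2 + (2 + 5)*5)*20 = -18*(-2 + 7*5)*20 = -18*(-2 + 35)*20 = -18*33*20 = -594*20 = -11880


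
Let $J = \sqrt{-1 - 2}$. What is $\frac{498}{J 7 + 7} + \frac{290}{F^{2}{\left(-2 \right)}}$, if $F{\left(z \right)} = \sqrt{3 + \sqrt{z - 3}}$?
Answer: $\frac{290}{3 + i \sqrt{5}} + \frac{498}{7 + 7 i \sqrt{3}} \approx 79.929 - 77.124 i$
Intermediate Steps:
$J = i \sqrt{3}$ ($J = \sqrt{-3} = i \sqrt{3} \approx 1.732 i$)
$F{\left(z \right)} = \sqrt{3 + \sqrt{-3 + z}}$
$\frac{498}{J 7 + 7} + \frac{290}{F^{2}{\left(-2 \right)}} = \frac{498}{i \sqrt{3} \cdot 7 + 7} + \frac{290}{\left(\sqrt{3 + \sqrt{-3 - 2}}\right)^{2}} = \frac{498}{7 i \sqrt{3} + 7} + \frac{290}{\left(\sqrt{3 + \sqrt{-5}}\right)^{2}} = \frac{498}{7 + 7 i \sqrt{3}} + \frac{290}{\left(\sqrt{3 + i \sqrt{5}}\right)^{2}} = \frac{498}{7 + 7 i \sqrt{3}} + \frac{290}{3 + i \sqrt{5}} = \frac{290}{3 + i \sqrt{5}} + \frac{498}{7 + 7 i \sqrt{3}}$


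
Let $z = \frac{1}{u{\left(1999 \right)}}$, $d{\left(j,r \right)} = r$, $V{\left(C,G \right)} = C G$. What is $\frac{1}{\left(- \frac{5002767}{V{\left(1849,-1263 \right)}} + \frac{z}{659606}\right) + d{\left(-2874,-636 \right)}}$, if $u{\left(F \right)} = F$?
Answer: $- \frac{1026399421509026}{650591228610804041} \approx -0.0015776$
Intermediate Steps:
$z = \frac{1}{1999} \approx 0.00050025$
$\frac{1}{\left(- \frac{5002767}{V{\left(1849,-1263 \right)}} + \frac{z}{659606}\right) + d{\left(-2874,-636 \right)}} = \frac{1}{\left(- \frac{5002767}{1849 \left(-1263\right)} + \frac{1}{1999 \cdot 659606}\right) - 636} = \frac{1}{\left(- \frac{5002767}{-2335287} + \frac{1}{1999} \cdot \frac{1}{659606}\right) - 636} = \frac{1}{\left(\left(-5002767\right) \left(- \frac{1}{2335287}\right) + \frac{1}{1318552394}\right) - 636} = \frac{1}{\left(\frac{1667589}{778429} + \frac{1}{1318552394}\right) - 636} = \frac{1}{\frac{2198803468936495}{1026399421509026} - 636} = \frac{1}{- \frac{650591228610804041}{1026399421509026}} = - \frac{1026399421509026}{650591228610804041}$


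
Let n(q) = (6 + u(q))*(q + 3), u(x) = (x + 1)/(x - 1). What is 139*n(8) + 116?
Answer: 78791/7 ≈ 11256.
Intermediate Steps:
u(x) = (1 + x)/(-1 + x)
n(q) = (3 + q)*(6 + (1 + q)/(-1 + q)) (n(q) = (6 + (1 + q)/(-1 + q))*(q + 3) = (6 + (1 + q)/(-1 + q))*(3 + q) = (3 + q)*(6 + (1 + q)/(-1 + q)))
139*n(8) + 116 = 139*((-15 + 7*8**2 + 16*8)/(-1 + 8)) + 116 = 139*((-15 + 7*64 + 128)/7) + 116 = 139*((-15 + 448 + 128)/7) + 116 = 139*((1/7)*561) + 116 = 139*(561/7) + 116 = 77979/7 + 116 = 78791/7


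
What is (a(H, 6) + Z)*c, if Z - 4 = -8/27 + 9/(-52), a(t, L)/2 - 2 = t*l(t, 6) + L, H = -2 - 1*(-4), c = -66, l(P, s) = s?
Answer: -672287/234 ≈ -2873.0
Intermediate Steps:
H = 2 (H = -2 + 4 = 2)
a(t, L) = 4 + 2*L + 12*t (a(t, L) = 4 + 2*(t*6 + L) = 4 + 2*(6*t + L) = 4 + 2*(L + 6*t) = 4 + (2*L + 12*t) = 4 + 2*L + 12*t)
Z = 4957/1404 (Z = 4 + (-8/27 + 9/(-52)) = 4 + (-8*1/27 + 9*(-1/52)) = 4 + (-8/27 - 9/52) = 4 - 659/1404 = 4957/1404 ≈ 3.5306)
(a(H, 6) + Z)*c = ((4 + 2*6 + 12*2) + 4957/1404)*(-66) = ((4 + 12 + 24) + 4957/1404)*(-66) = (40 + 4957/1404)*(-66) = (61117/1404)*(-66) = -672287/234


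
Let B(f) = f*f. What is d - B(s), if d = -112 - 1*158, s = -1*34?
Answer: -1426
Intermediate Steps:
s = -34
B(f) = f**2
d = -270 (d = -112 - 158 = -270)
d - B(s) = -270 - 1*(-34)**2 = -270 - 1*1156 = -270 - 1156 = -1426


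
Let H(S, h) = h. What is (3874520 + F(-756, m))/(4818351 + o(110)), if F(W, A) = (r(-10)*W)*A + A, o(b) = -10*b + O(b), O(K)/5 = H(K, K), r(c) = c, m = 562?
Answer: 8123802/4817801 ≈ 1.6862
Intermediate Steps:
O(K) = 5*K
o(b) = -5*b (o(b) = -10*b + 5*b = -5*b)
F(W, A) = A - 10*A*W (F(W, A) = (-10*W)*A + A = -10*A*W + A = A - 10*A*W)
(3874520 + F(-756, m))/(4818351 + o(110)) = (3874520 + 562*(1 - 10*(-756)))/(4818351 - 5*110) = (3874520 + 562*(1 + 7560))/(4818351 - 550) = (3874520 + 562*7561)/4817801 = (3874520 + 4249282)*(1/4817801) = 8123802*(1/4817801) = 8123802/4817801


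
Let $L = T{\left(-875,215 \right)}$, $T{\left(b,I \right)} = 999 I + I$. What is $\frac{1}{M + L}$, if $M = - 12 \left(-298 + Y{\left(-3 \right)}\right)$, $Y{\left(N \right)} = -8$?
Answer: $\frac{1}{218672} \approx 4.5731 \cdot 10^{-6}$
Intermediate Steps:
$T{\left(b,I \right)} = 1000 I$
$L = 215000$ ($L = 1000 \cdot 215 = 215000$)
$M = 3672$ ($M = - 12 \left(-298 - 8\right) = \left(-12\right) \left(-306\right) = 3672$)
$\frac{1}{M + L} = \frac{1}{3672 + 215000} = \frac{1}{218672}$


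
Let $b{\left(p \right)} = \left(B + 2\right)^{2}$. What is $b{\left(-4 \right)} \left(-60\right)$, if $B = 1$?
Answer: $-540$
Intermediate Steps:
$b{\left(p \right)} = 9$ ($b{\left(p \right)} = \left(1 + 2\right)^{2} = 3^{2} = 9$)
$b{\left(-4 \right)} \left(-60\right) = 9 \left(-60\right) = -540$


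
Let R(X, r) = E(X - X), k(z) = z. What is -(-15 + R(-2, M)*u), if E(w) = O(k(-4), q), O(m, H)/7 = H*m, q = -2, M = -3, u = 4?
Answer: -209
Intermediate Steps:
O(m, H) = 7*H*m (O(m, H) = 7*(H*m) = 7*H*m)
E(w) = 56 (E(w) = 7*(-2)*(-4) = 56)
R(X, r) = 56
-(-15 + R(-2, M)*u) = -(-15 + 56*4) = -(-15 + 224) = -1*209 = -209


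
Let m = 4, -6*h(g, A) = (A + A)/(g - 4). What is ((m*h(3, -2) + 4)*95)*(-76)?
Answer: -28880/3 ≈ -9626.7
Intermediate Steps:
h(g, A) = -A/(3*(-4 + g)) (h(g, A) = -(A + A)/(6*(g - 4)) = -2*A/(6*(-4 + g)) = -A/(3*(-4 + g)))
((m*h(3, -2) + 4)*95)*(-76) = ((4*(-1*(-2)/(-12 + 3*3)) + 4)*95)*(-76) = ((4*(-1*(-2)/(-12 + 9)) + 4)*95)*(-76) = ((4*(-1*(-2)/(-3)) + 4)*95)*(-76) = ((4*(-1*(-2)*(-⅓)) + 4)*95)*(-76) = ((4*(-⅔) + 4)*95)*(-76) = ((-8/3 + 4)*95)*(-76) = ((4/3)*95)*(-76) = (380/3)*(-76) = -28880/3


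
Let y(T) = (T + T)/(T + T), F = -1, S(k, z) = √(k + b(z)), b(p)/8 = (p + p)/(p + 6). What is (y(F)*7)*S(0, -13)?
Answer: 4*√91 ≈ 38.158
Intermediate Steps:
b(p) = 16*p/(6 + p) (b(p) = 8*((p + p)/(p + 6)) = 8*((2*p)/(6 + p)) = 8*(2*p/(6 + p)) = 16*p/(6 + p))
S(k, z) = √(k + 16*z/(6 + z))
y(T) = 1 (y(T) = (2*T)/((2*T)) = (2*T)*(1/(2*T)) = 1)
(y(F)*7)*S(0, -13) = (1*7)*√((16*(-13) + 0*(6 - 13))/(6 - 13)) = 7*√((-208 + 0*(-7))/(-7)) = 7*√(-(-208 + 0)/7) = 7*√(-⅐*(-208)) = 7*√(208/7) = 7*(4*√91/7) = 4*√91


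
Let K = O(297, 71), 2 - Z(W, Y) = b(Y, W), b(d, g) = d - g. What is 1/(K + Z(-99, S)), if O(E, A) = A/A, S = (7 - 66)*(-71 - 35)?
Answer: -1/6350 ≈ -0.00015748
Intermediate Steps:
S = 6254 (S = -59*(-106) = 6254)
Z(W, Y) = 2 + W - Y (Z(W, Y) = 2 - (Y - W) = 2 + (W - Y) = 2 + W - Y)
O(E, A) = 1
K = 1
1/(K + Z(-99, S)) = 1/(1 + (2 - 99 - 1*6254)) = 1/(1 + (2 - 99 - 6254)) = 1/(1 - 6351) = 1/(-6350) = -1/6350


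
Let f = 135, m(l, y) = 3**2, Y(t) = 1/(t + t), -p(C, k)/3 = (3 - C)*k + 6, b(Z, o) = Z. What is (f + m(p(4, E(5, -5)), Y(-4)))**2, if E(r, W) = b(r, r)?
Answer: 20736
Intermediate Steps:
E(r, W) = r
p(C, k) = -18 - 3*k*(3 - C) (p(C, k) = -3*((3 - C)*k + 6) = -3*(k*(3 - C) + 6) = -3*(6 + k*(3 - C)) = -18 - 3*k*(3 - C))
Y(t) = 1/(2*t)
m(l, y) = 9
(f + m(p(4, E(5, -5)), Y(-4)))**2 = (135 + 9)**2 = 144**2 = 20736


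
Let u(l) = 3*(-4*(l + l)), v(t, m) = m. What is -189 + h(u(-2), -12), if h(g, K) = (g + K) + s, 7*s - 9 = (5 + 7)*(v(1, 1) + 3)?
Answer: -1014/7 ≈ -144.86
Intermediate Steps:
u(l) = -24*l (u(l) = 3*(-8*l) = -24*l)
s = 57/7 (s = 9/7 + ((5 + 7)*(1 + 3))/7 = 9/7 + (12*4)/7 = 9/7 + (⅐)*48 = 9/7 + 48/7 = 57/7 ≈ 8.1429)
h(g, K) = 57/7 + K + g (h(g, K) = (g + K) + 57/7 = (K + g) + 57/7 = 57/7 + K + g)
-189 + h(u(-2), -12) = -189 + (57/7 - 12 - 24*(-2)) = -189 + (57/7 - 12 + 48) = -189 + 309/7 = -1014/7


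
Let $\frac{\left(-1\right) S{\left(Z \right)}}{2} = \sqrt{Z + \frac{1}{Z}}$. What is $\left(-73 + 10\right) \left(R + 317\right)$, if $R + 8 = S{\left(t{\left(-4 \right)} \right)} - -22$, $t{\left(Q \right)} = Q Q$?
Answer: $-20853 + \frac{63 \sqrt{257}}{2} \approx -20348.0$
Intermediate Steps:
$t{\left(Q \right)} = Q^{2}$
$S{\left(Z \right)} = - 2 \sqrt{Z + \frac{1}{Z}}$
$R = 14 - \frac{\sqrt{257}}{2}$ ($R = -8 - \left(-22 + 2 \sqrt{\left(-4\right)^{2} + \frac{1}{\left(-4\right)^{2}}}\right) = -8 + \left(- 2 \sqrt{16 + \frac{1}{16}} + 22\right) = -8 + \left(- 2 \sqrt{\frac{257}{16}} + 22\right) = -8 + \left(- 2 \frac{\sqrt{257}}{4} + 22\right) = -8 + \left(- \frac{\sqrt{257}}{2} + 22\right) = -8 + \left(22 - \frac{\sqrt{257}}{2}\right) = 14 - \frac{\sqrt{257}}{2} \approx 5.9844$)
$\left(-73 + 10\right) \left(R + 317\right) = \left(-73 + 10\right) \left(\left(14 - \frac{\sqrt{257}}{2}\right) + 317\right) = - 63 \left(331 - \frac{\sqrt{257}}{2}\right) = -20853 + \frac{63 \sqrt{257}}{2}$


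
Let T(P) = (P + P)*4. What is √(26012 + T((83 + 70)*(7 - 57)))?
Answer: 2*I*√8797 ≈ 187.58*I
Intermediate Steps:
T(P) = 8*P (T(P) = (2*P)*4 = 8*P)
√(26012 + T((83 + 70)*(7 - 57))) = √(26012 + 8*((83 + 70)*(7 - 57))) = √(26012 + 8*(153*(-50))) = √(26012 + 8*(-7650)) = √(26012 - 61200) = √(-35188) = 2*I*√8797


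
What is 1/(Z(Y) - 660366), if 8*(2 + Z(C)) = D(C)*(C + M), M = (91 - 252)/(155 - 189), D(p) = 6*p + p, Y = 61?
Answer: -272/178665751 ≈ -1.5224e-6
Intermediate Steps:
D(p) = 7*p
M = 161/34 (M = -161/(-34) = -161*(-1/34) = 161/34 ≈ 4.7353)
Z(C) = -2 + 7*C*(161/34 + C)/8 (Z(C) = -2 + ((7*C)*(C + 161/34))/8 = -2 + ((7*C)*(161/34 + C))/8 = -2 + (7*C*(161/34 + C))/8 = -2 + 7*C*(161/34 + C)/8)
1/(Z(Y) - 660366) = 1/((-2 + (7/8)*61² + (1127/272)*61) - 660366) = 1/((-2 + (7/8)*3721 + 68747/272) - 660366) = 1/((-2 + 26047/8 + 68747/272) - 660366) = 1/(953801/272 - 660366) = 1/(-178665751/272) = -272/178665751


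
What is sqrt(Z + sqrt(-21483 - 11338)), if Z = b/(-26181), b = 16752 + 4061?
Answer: sqrt(-60545017 + 76160529*I*sqrt(32821))/8727 ≈ 9.4966 + 9.5384*I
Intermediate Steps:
b = 20813
Z = -20813/26181 (Z = 20813/(-26181) = 20813*(-1/26181) = -20813/26181 ≈ -0.79497)
sqrt(Z + sqrt(-21483 - 11338)) = sqrt(-20813/26181 + sqrt(-21483 - 11338)) = sqrt(-20813/26181 + sqrt(-32821)) = sqrt(-20813/26181 + I*sqrt(32821))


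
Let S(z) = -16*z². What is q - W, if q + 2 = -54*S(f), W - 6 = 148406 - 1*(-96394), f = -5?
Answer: -223208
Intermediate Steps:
W = 244806 (W = 6 + (148406 - 1*(-96394)) = 6 + (148406 + 96394) = 6 + 244800 = 244806)
q = 21598 (q = -2 - (-864)*(-5)² = -2 - (-864)*25 = -2 - 54*(-400) = -2 + 21600 = 21598)
q - W = 21598 - 1*244806 = 21598 - 244806 = -223208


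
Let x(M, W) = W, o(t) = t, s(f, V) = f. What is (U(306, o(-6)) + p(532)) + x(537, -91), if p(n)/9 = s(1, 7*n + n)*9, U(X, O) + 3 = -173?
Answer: -186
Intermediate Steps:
U(X, O) = -176 (U(X, O) = -3 - 173 = -176)
p(n) = 81 (p(n) = 9*(1*9) = 9*9 = 81)
(U(306, o(-6)) + p(532)) + x(537, -91) = (-176 + 81) - 91 = -95 - 91 = -186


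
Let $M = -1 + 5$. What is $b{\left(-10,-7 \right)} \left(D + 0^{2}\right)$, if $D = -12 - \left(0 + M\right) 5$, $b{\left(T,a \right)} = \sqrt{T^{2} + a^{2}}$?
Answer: $- 32 \sqrt{149} \approx -390.61$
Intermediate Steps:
$M = 4$
$D = -32$ ($D = -12 - \left(0 + 4\right) 5 = -12 - 4 \cdot 5 = -12 - 20 = -32$)
$b{\left(-10,-7 \right)} \left(D + 0^{2}\right) = \sqrt{\left(-10\right)^{2} + \left(-7\right)^{2}} \left(-32 + 0^{2}\right) = \sqrt{100 + 49} \left(-32 + 0\right) = \sqrt{149} \left(-32\right) = - 32 \sqrt{149}$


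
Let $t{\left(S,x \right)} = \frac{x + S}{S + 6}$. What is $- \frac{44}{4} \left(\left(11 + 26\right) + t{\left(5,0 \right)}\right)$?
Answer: $-412$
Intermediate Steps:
$t{\left(S,x \right)} = \frac{S + x}{6 + S}$
$- \frac{44}{4} \left(\left(11 + 26\right) + t{\left(5,0 \right)}\right) = - \frac{44}{4} \left(\left(11 + 26\right) + \frac{5 + 0}{6 + 5}\right) = \left(-44\right) \frac{1}{4} \left(37 + \frac{1}{11} \cdot 5\right) = - 11 \left(37 + \frac{1}{11} \cdot 5\right) = - 11 \left(37 + \frac{5}{11}\right) = \left(-11\right) \frac{412}{11} = -412$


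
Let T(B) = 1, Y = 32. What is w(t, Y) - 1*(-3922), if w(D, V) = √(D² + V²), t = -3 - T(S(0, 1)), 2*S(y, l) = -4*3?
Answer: 3922 + 4*√65 ≈ 3954.3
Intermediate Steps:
S(y, l) = -6 (S(y, l) = (-4*3)/2 = (½)*(-12) = -6)
t = -4 (t = -3 - 1*1 = -3 - 1 = -4)
w(t, Y) - 1*(-3922) = √((-4)² + 32²) - 1*(-3922) = √(16 + 1024) + 3922 = √1040 + 3922 = 4*√65 + 3922 = 3922 + 4*√65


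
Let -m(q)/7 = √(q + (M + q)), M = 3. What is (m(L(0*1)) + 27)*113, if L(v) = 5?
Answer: 3051 - 791*√13 ≈ 199.01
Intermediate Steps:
m(q) = -7*√(3 + 2*q) (m(q) = -7*√(q + (3 + q)) = -7*√(3 + 2*q))
(m(L(0*1)) + 27)*113 = (-7*√(3 + 2*5) + 27)*113 = (-7*√(3 + 10) + 27)*113 = (-7*√13 + 27)*113 = (27 - 7*√13)*113 = 3051 - 791*√13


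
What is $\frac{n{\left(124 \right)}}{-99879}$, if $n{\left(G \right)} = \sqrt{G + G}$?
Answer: $- \frac{2 \sqrt{62}}{99879} \approx -0.00015767$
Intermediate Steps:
$n{\left(G \right)} = \sqrt{2} \sqrt{G}$ ($n{\left(G \right)} = \sqrt{2 G} = \sqrt{2} \sqrt{G}$)
$\frac{n{\left(124 \right)}}{-99879} = \frac{\sqrt{2} \sqrt{124}}{-99879} = \sqrt{2} \cdot 2 \sqrt{31} \left(- \frac{1}{99879}\right) = 2 \sqrt{62} \left(- \frac{1}{99879}\right) = - \frac{2 \sqrt{62}}{99879}$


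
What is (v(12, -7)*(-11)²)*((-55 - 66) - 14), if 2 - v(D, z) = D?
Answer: 163350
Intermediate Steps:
v(D, z) = 2 - D
(v(12, -7)*(-11)²)*((-55 - 66) - 14) = ((2 - 1*12)*(-11)²)*((-55 - 66) - 14) = ((2 - 12)*121)*(-121 - 14) = -10*121*(-135) = -1210*(-135) = 163350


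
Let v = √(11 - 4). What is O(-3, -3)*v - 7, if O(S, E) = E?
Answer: -7 - 3*√7 ≈ -14.937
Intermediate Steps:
v = √7 ≈ 2.6458
O(-3, -3)*v - 7 = -3*√7 - 7 = -7 - 3*√7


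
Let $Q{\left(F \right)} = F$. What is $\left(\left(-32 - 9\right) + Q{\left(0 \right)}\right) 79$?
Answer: $-3239$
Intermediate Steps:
$\left(\left(-32 - 9\right) + Q{\left(0 \right)}\right) 79 = \left(\left(-32 - 9\right) + 0\right) 79 = \left(-41 + 0\right) 79 = \left(-41\right) 79 = -3239$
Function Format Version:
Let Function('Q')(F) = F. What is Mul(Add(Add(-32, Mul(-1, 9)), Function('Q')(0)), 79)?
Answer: -3239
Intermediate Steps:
Mul(Add(Add(-32, Mul(-1, 9)), Function('Q')(0)), 79) = Mul(Add(Add(-32, Mul(-1, 9)), 0), 79) = Mul(Add(Add(-32, -9), 0), 79) = Mul(Add(-41, 0), 79) = Mul(-41, 79) = -3239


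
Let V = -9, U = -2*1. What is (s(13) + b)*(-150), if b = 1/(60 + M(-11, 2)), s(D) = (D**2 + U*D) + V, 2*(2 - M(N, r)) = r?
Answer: -1226250/61 ≈ -20102.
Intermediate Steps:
U = -2
M(N, r) = 2 - r/2
s(D) = -9 + D**2 - 2*D (s(D) = (D**2 - 2*D) - 9 = -9 + D**2 - 2*D)
b = 1/61 (b = 1/(60 + (2 - 1/2*2)) = 1/(60 + (2 - 1)) = 1/(60 + 1) = 1/61 ≈ 0.016393)
(s(13) + b)*(-150) = ((-9 + 13**2 - 2*13) + 1/61)*(-150) = ((-9 + 169 - 26) + 1/61)*(-150) = (134 + 1/61)*(-150) = (8175/61)*(-150) = -1226250/61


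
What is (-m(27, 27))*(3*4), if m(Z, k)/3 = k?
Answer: -972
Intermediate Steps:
m(Z, k) = 3*k
(-m(27, 27))*(3*4) = (-3*27)*(3*4) = -1*81*12 = -81*12 = -972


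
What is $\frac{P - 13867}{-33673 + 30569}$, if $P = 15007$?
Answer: $- \frac{285}{776} \approx -0.36727$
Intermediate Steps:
$\frac{P - 13867}{-33673 + 30569} = \frac{15007 - 13867}{-33673 + 30569} = \frac{1140}{-3104} = 1140 \left(- \frac{1}{3104}\right) = - \frac{285}{776}$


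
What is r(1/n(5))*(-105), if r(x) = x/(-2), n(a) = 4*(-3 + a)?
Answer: 105/16 ≈ 6.5625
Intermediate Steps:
n(a) = -12 + 4*a
r(x) = -x/2 (r(x) = x*(-½) = -x/2)
r(1/n(5))*(-105) = -1/(2*(-12 + 4*5))*(-105) = -1/(2*(-12 + 20))*(-105) = -½/8*(-105) = -½*⅛*(-105) = -1/16*(-105) = 105/16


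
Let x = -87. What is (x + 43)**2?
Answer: 1936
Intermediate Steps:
(x + 43)**2 = (-87 + 43)**2 = (-44)**2 = 1936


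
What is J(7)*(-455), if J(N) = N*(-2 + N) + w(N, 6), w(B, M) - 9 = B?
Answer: -23205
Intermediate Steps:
w(B, M) = 9 + B
J(N) = 9 + N + N*(-2 + N) (J(N) = N*(-2 + N) + (9 + N) = 9 + N + N*(-2 + N))
J(7)*(-455) = (9 + 7**2 - 1*7)*(-455) = (9 + 49 - 7)*(-455) = 51*(-455) = -23205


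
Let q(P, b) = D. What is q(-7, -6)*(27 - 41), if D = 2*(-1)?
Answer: 28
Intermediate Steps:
D = -2
q(P, b) = -2
q(-7, -6)*(27 - 41) = -2*(27 - 41) = -2*(-14) = 28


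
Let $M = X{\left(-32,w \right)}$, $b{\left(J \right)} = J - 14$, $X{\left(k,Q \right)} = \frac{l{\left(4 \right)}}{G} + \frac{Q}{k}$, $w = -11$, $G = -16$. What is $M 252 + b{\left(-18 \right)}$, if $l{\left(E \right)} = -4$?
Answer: $\frac{941}{8} \approx 117.63$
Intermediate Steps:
$X{\left(k,Q \right)} = \frac{1}{4} + \frac{Q}{k}$ ($X{\left(k,Q \right)} = - \frac{4}{-16} + \frac{Q}{k} = \left(-4\right) \left(- \frac{1}{16}\right) + \frac{Q}{k} = \frac{1}{4} + \frac{Q}{k}$)
$b{\left(J \right)} = -14 + J$
$M = \frac{19}{32}$ ($M = \frac{-11 + \frac{1}{4} \left(-32\right)}{-32} = - \frac{-11 - 8}{32} = \left(- \frac{1}{32}\right) \left(-19\right) = \frac{19}{32} \approx 0.59375$)
$M 252 + b{\left(-18 \right)} = \frac{19}{32} \cdot 252 - 32 = \frac{1197}{8} - 32 = \frac{941}{8}$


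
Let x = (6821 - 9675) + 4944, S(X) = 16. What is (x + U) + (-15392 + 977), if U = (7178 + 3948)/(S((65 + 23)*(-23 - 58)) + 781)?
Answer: -9811899/797 ≈ -12311.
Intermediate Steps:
x = 2090 (x = -2854 + 4944 = 2090)
U = 11126/797 (U = (7178 + 3948)/(16 + 781) = 11126/797 ≈ 13.960)
(x + U) + (-15392 + 977) = (2090 + 11126/797) + (-15392 + 977) = 1676856/797 - 14415 = -9811899/797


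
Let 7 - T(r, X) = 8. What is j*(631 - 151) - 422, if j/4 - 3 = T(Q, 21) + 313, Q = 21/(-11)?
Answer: 604378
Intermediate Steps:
Q = -21/11 (Q = 21*(-1/11) = -21/11 ≈ -1.9091)
T(r, X) = -1 (T(r, X) = 7 - 1*8 = 7 - 8 = -1)
j = 1260 (j = 12 + 4*(-1 + 313) = 12 + 4*312 = 12 + 1248 = 1260)
j*(631 - 151) - 422 = 1260*(631 - 151) - 422 = 1260*480 - 422 = 604800 - 422 = 604378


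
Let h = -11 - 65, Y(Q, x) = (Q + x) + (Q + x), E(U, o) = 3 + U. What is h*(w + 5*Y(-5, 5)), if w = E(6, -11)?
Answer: -684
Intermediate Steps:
Y(Q, x) = 2*Q + 2*x
w = 9 (w = 3 + 6 = 9)
h = -76
h*(w + 5*Y(-5, 5)) = -76*(9 + 5*(2*(-5) + 2*5)) = -76*(9 + 5*(-10 + 10)) = -76*(9 + 5*0) = -76*(9 + 0) = -76*9 = -684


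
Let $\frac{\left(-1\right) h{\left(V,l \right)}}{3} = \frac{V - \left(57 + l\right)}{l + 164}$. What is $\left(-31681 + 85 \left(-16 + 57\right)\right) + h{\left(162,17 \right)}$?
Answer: $- \frac{5103740}{181} \approx -28197.0$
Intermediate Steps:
$h{\left(V,l \right)} = - \frac{3 \left(-57 + V - l\right)}{164 + l}$ ($h{\left(V,l \right)} = - 3 \frac{V - \left(57 + l\right)}{l + 164} = - 3 \frac{-57 + V - l}{164 + l} = - \frac{3 \left(-57 + V - l\right)}{164 + l}$)
$\left(-31681 + 85 \left(-16 + 57\right)\right) + h{\left(162,17 \right)} = \left(-31681 + 85 \left(-16 + 57\right)\right) + \frac{3 \left(57 + 17 - 162\right)}{164 + 17} = \left(-31681 + 85 \cdot 41\right) + \frac{3 \left(57 + 17 - 162\right)}{181} = \left(-31681 + 3485\right) + 3 \cdot \frac{1}{181} \left(-88\right) = -28196 - \frac{264}{181} = - \frac{5103740}{181}$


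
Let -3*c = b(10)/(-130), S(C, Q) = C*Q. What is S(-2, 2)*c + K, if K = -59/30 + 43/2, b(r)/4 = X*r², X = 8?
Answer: -2591/195 ≈ -13.287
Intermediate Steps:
b(r) = 32*r² (b(r) = 4*(8*r²) = 32*r²)
c = 320/39 (c = -32*10²/(3*(-130)) = -32*100*(-1)/(3*130) = -3200*(-1)/(3*130) = -⅓*(-320/13) = 320/39 ≈ 8.2051)
K = 293/15 (K = -59*1/30 + 43*(½) = -59/30 + 43/2 = 293/15 ≈ 19.533)
S(-2, 2)*c + K = -2*2*(320/39) + 293/15 = -4*320/39 + 293/15 = -1280/39 + 293/15 = -2591/195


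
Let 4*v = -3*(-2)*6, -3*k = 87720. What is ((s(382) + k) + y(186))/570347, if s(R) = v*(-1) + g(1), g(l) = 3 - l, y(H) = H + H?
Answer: -28875/570347 ≈ -0.050627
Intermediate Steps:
y(H) = 2*H
k = -29240 (k = -⅓*87720 = -29240)
v = 9 (v = (-3*(-2)*6)/4 = (6*6)/4 = (¼)*36 = 9)
s(R) = -7 (s(R) = 9*(-1) + (3 - 1*1) = -9 + (3 - 1) = -9 + 2 = -7)
((s(382) + k) + y(186))/570347 = ((-7 - 29240) + 2*186)/570347 = (-29247 + 372)*(1/570347) = -28875*1/570347 = -28875/570347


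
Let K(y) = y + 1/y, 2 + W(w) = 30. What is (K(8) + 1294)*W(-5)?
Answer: 72919/2 ≈ 36460.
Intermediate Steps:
W(w) = 28 (W(w) = -2 + 30 = 28)
(K(8) + 1294)*W(-5) = ((8 + 1/8) + 1294)*28 = ((8 + ⅛) + 1294)*28 = (65/8 + 1294)*28 = (10417/8)*28 = 72919/2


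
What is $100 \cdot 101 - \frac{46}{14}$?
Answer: $\frac{70677}{7} \approx 10097.0$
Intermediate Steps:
$100 \cdot 101 - \frac{46}{14} = 10100 - \frac{23}{7} = \frac{70677}{7}$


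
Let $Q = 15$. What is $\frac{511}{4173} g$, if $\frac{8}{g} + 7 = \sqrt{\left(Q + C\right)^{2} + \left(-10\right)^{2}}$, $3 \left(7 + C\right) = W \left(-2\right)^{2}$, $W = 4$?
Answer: $\frac{4088}{40339} \approx 0.10134$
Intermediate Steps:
$C = - \frac{5}{3}$ ($C = -7 + \frac{4 \left(-2\right)^{2}}{3} = -7 + \frac{4 \cdot 4}{3} = -7 + \frac{1}{3} \cdot 16 = -7 + \frac{16}{3} = - \frac{5}{3} \approx -1.6667$)
$g = \frac{24}{29}$ ($g = \frac{8}{-7 + \sqrt{\left(15 - \frac{5}{3}\right)^{2} + \left(-10\right)^{2}}} = \frac{8}{-7 + \sqrt{\left(\frac{40}{3}\right)^{2} + 100}} = \frac{8}{-7 + \sqrt{\frac{1600}{9} + 100}} = \frac{8}{-7 + \sqrt{\frac{2500}{9}}} = \frac{8}{-7 + \frac{50}{3}} = \frac{8}{\frac{29}{3}} = 8 \cdot \frac{3}{29} = \frac{24}{29} \approx 0.82759$)
$\frac{511}{4173} g = \frac{511}{4173} \cdot \frac{24}{29} = \frac{4088}{40339}$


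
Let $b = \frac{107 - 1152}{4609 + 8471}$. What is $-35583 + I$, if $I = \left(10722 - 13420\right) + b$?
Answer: $- \frac{100143305}{2616} \approx -38281.0$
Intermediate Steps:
$b = - \frac{209}{2616}$ ($b = - \frac{1045}{13080} = \left(-1045\right) \frac{1}{13080} = - \frac{209}{2616} \approx -0.079893$)
$I = - \frac{7058177}{2616}$ ($I = \left(10722 - 13420\right) - \frac{209}{2616} = -2698 - \frac{209}{2616} = - \frac{7058177}{2616} \approx -2698.1$)
$-35583 + I = -35583 - \frac{7058177}{2616} = - \frac{100143305}{2616}$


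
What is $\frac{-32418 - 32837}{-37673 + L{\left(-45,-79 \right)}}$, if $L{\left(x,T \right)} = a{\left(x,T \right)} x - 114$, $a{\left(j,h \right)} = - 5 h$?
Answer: $\frac{65255}{55562} \approx 1.1745$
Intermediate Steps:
$L{\left(x,T \right)} = -114 - 5 T x$ ($L{\left(x,T \right)} = - 5 T x - 114 = -114 - 5 T x$)
$\frac{-32418 - 32837}{-37673 + L{\left(-45,-79 \right)}} = \frac{-32418 - 32837}{-37673 - \left(114 - -17775\right)} = - \frac{65255}{-37673 - 17889} = - \frac{65255}{-55562} = \left(-65255\right) \left(- \frac{1}{55562}\right) = \frac{65255}{55562}$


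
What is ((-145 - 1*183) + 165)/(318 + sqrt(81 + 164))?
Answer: -51834/100879 + 1141*sqrt(5)/100879 ≈ -0.48853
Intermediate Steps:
((-145 - 1*183) + 165)/(318 + sqrt(81 + 164)) = ((-145 - 183) + 165)/(318 + sqrt(245)) = (-328 + 165)/(318 + 7*sqrt(5)) = -163/(318 + 7*sqrt(5))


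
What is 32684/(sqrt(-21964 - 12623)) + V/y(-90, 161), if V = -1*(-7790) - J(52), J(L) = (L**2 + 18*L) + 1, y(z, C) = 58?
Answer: 4149/58 - 32684*I*sqrt(427)/3843 ≈ 71.534 - 175.74*I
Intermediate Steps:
J(L) = 1 + L**2 + 18*L
V = 4149 (V = -1*(-7790) - (1 + 52**2 + 18*52) = 7790 - (1 + 2704 + 936) = 7790 - 1*3641 = 7790 - 3641 = 4149)
32684/(sqrt(-21964 - 12623)) + V/y(-90, 161) = 32684/(sqrt(-21964 - 12623)) + 4149/58 = 32684/(sqrt(-34587)) + 4149*(1/58) = 32684/((9*I*sqrt(427))) + 4149/58 = 32684*(-I*sqrt(427)/3843) + 4149/58 = -32684*I*sqrt(427)/3843 + 4149/58 = 4149/58 - 32684*I*sqrt(427)/3843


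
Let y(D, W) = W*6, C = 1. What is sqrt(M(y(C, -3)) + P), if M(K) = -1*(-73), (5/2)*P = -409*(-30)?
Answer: sqrt(4981) ≈ 70.576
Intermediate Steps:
y(D, W) = 6*W
P = 4908 (P = 2*(-409*(-30))/5 = (2/5)*12270 = 4908)
M(K) = 73
sqrt(M(y(C, -3)) + P) = sqrt(73 + 4908) = sqrt(4981)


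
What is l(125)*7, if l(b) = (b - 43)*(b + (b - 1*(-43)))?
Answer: 168182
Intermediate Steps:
l(b) = (-43 + b)*(43 + 2*b) (l(b) = (-43 + b)*(b + (b + 43)) = (-43 + b)*(b + (43 + b)) = (-43 + b)*(43 + 2*b))
l(125)*7 = (-1849 - 43*125 + 2*125²)*7 = (-1849 - 5375 + 2*15625)*7 = (-1849 - 5375 + 31250)*7 = 24026*7 = 168182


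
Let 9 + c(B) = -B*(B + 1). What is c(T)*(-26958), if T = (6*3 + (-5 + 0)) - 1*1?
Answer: 4448070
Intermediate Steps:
T = 12 (T = (18 - 5) - 1 = 13 - 1 = 12)
c(B) = -9 - B*(1 + B) (c(B) = -9 - B*(B + 1) = -9 - B*(1 + B))
c(T)*(-26958) = (-9 - 1*12 - 1*12²)*(-26958) = (-9 - 12 - 1*144)*(-26958) = (-9 - 12 - 144)*(-26958) = -165*(-26958) = 4448070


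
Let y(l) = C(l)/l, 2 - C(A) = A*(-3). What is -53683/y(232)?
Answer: -6227228/349 ≈ -17843.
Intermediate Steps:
C(A) = 2 + 3*A (C(A) = 2 - A*(-3) = 2 - (-3)*A = 2 + 3*A)
y(l) = (2 + 3*l)/l
-53683/y(232) = -53683/(3 + 2/232) = -53683/(3 + 2*(1/232)) = -53683/(3 + 1/116) = -53683/349/116 = -53683*116/349 = -6227228/349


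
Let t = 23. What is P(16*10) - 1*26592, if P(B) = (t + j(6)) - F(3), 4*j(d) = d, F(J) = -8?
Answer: -53119/2 ≈ -26560.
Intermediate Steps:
j(d) = d/4
P(B) = 65/2 (P(B) = (23 + (¼)*6) - 1*(-8) = (23 + 3/2) + 8 = 49/2 + 8 = 65/2)
P(16*10) - 1*26592 = 65/2 - 1*26592 = 65/2 - 26592 = -53119/2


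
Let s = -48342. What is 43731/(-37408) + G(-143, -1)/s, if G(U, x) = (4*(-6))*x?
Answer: -50355757/43056608 ≈ -1.1695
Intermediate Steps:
G(U, x) = -24*x
43731/(-37408) + G(-143, -1)/s = 43731/(-37408) - 24*(-1)/(-48342) = 43731*(-1/37408) + 24*(-1/48342) = -43731/37408 - 4/8057 = -50355757/43056608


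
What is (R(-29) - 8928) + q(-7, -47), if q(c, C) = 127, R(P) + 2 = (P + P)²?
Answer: -5439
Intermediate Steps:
R(P) = -2 + 4*P² (R(P) = -2 + (P + P)² = -2 + (2*P)² = -2 + 4*P²)
(R(-29) - 8928) + q(-7, -47) = ((-2 + 4*(-29)²) - 8928) + 127 = ((-2 + 4*841) - 8928) + 127 = ((-2 + 3364) - 8928) + 127 = (3362 - 8928) + 127 = -5566 + 127 = -5439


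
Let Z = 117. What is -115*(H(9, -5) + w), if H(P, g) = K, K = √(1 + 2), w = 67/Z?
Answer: -7705/117 - 115*√3 ≈ -265.04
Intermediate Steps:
w = 67/117 ≈ 0.57265
K = √3 ≈ 1.7320
H(P, g) = √3
-115*(H(9, -5) + w) = -115*(√3 + 67/117) = -115*(67/117 + √3) = -7705/117 - 115*√3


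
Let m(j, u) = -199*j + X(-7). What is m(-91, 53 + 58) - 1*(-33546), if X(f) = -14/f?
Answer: 51657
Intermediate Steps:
m(j, u) = 2 - 199*j (m(j, u) = -199*j - 14/(-7) = -199*j - 14*(-⅐) = -199*j + 2 = 2 - 199*j)
m(-91, 53 + 58) - 1*(-33546) = (2 - 199*(-91)) - 1*(-33546) = (2 + 18109) + 33546 = 18111 + 33546 = 51657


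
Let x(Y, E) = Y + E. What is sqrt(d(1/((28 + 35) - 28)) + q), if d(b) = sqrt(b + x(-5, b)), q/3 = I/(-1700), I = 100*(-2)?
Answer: sqrt(124950 + 10115*I*sqrt(6055))/595 ≈ 1.1411 + 0.97421*I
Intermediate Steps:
x(Y, E) = E + Y
I = -200
q = 6/17 (q = 3*(-200/(-1700)) = 3*(-200*(-1/1700)) = 3*(2/17) = 6/17 ≈ 0.35294)
d(b) = sqrt(-5 + 2*b) (d(b) = sqrt(b + (b - 5)) = sqrt(b + (-5 + b)) = sqrt(-5 + 2*b))
sqrt(d(1/((28 + 35) - 28)) + q) = sqrt(sqrt(-5 + 2/((28 + 35) - 28)) + 6/17) = sqrt(sqrt(-5 + 2/(63 - 28)) + 6/17) = sqrt(sqrt(-5 + 2/35) + 6/17) = sqrt(sqrt(-173/35) + 6/17) = sqrt(I*sqrt(6055)/35 + 6/17) = sqrt(6/17 + I*sqrt(6055)/35)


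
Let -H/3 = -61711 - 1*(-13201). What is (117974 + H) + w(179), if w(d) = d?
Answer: 263683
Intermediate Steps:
H = 145530 (H = -3*(-61711 - 1*(-13201)) = -3*(-61711 + 13201) = -3*(-48510) = 145530)
(117974 + H) + w(179) = (117974 + 145530) + 179 = 263504 + 179 = 263683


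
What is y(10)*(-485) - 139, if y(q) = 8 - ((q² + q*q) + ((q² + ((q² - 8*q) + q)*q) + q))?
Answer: 291831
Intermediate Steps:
y(q) = 8 - q - 3*q² - q*(q² - 7*q) (y(q) = 8 - ((q² + q²) + ((q² + (q² - 7*q)*q) + q)) = 8 - (2*q² + ((q² + q*(q² - 7*q)) + q)) = 8 - (2*q² + (q + q² + q*(q² - 7*q))) = 8 - (q + 3*q² + q*(q² - 7*q)) = 8 + (-q - 3*q² - q*(q² - 7*q)) = 8 - q - 3*q² - q*(q² - 7*q))
y(10)*(-485) - 139 = (8 - 1*10 - 1*10³ + 4*10²)*(-485) - 139 = (8 - 10 - 1*1000 + 4*100)*(-485) - 139 = (8 - 10 - 1000 + 400)*(-485) - 139 = -602*(-485) - 139 = 291970 - 139 = 291831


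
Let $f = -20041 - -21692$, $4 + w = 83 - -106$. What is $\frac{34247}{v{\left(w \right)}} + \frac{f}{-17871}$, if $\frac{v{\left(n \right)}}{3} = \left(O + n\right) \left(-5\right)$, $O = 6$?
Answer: $- \frac{205586084}{17066805} \approx -12.046$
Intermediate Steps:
$w = 185$ ($w = -4 + \left(83 - -106\right) = -4 + \left(83 + 106\right) = -4 + 189 = 185$)
$v{\left(n \right)} = -90 - 15 n$ ($v{\left(n \right)} = 3 \left(6 + n\right) \left(-5\right) = 3 \left(-30 - 5 n\right) = -90 - 15 n$)
$f = 1651$ ($f = -20041 + 21692 = 1651$)
$\frac{34247}{v{\left(w \right)}} + \frac{f}{-17871} = \frac{34247}{-90 - 2775} + \frac{1651}{-17871} = \frac{34247}{-90 - 2775} + 1651 \left(- \frac{1}{17871}\right) = \frac{34247}{-2865} - \frac{1651}{17871} = 34247 \left(- \frac{1}{2865}\right) - \frac{1651}{17871} = - \frac{34247}{2865} - \frac{1651}{17871} = - \frac{205586084}{17066805}$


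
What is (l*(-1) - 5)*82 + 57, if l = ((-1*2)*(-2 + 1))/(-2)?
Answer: -271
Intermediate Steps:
l = -1 (l = -2*(-1)*(-1/2) = 2*(-1/2) = -1)
(l*(-1) - 5)*82 + 57 = (-1*(-1) - 5)*82 + 57 = (1 - 5)*82 + 57 = -4*82 + 57 = -328 + 57 = -271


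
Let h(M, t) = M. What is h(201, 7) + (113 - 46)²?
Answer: 4690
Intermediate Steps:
h(201, 7) + (113 - 46)² = 201 + (113 - 46)² = 201 + 67² = 201 + 4489 = 4690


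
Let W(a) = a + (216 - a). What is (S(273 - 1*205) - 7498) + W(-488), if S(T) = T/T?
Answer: -7281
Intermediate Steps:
W(a) = 216
S(T) = 1
(S(273 - 1*205) - 7498) + W(-488) = (1 - 7498) + 216 = -7497 + 216 = -7281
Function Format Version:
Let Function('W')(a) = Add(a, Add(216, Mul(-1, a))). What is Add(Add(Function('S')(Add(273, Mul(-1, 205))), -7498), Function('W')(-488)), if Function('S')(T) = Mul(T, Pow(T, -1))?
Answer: -7281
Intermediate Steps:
Function('W')(a) = 216
Function('S')(T) = 1
Add(Add(Function('S')(Add(273, Mul(-1, 205))), -7498), Function('W')(-488)) = Add(Add(1, -7498), 216) = Add(-7497, 216) = -7281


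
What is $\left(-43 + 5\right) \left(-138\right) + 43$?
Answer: $5287$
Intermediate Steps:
$\left(-43 + 5\right) \left(-138\right) + 43 = \left(-38\right) \left(-138\right) + 43 = 5244 + 43 = 5287$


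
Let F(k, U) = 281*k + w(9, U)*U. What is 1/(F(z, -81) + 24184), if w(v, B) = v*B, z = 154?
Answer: 1/126507 ≈ 7.9047e-6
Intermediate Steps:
w(v, B) = B*v
F(k, U) = 9*U**2 + 281*k (F(k, U) = 281*k + (U*9)*U = 281*k + (9*U)*U = 281*k + 9*U**2 = 9*U**2 + 281*k)
1/(F(z, -81) + 24184) = 1/((9*(-81)**2 + 281*154) + 24184) = 1/((9*6561 + 43274) + 24184) = 1/((59049 + 43274) + 24184) = 1/(102323 + 24184) = 1/126507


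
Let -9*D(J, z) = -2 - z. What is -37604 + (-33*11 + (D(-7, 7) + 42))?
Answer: -37924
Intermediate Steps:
D(J, z) = 2/9 + z/9 (D(J, z) = -(-2 - z)/9 = 2/9 + z/9)
-37604 + (-33*11 + (D(-7, 7) + 42)) = -37604 + (-33*11 + ((2/9 + (⅑)*7) + 42)) = -37604 + (-363 + ((2/9 + 7/9) + 42)) = -37604 + (-363 + (1 + 42)) = -37604 + (-363 + 43) = -37604 - 320 = -37924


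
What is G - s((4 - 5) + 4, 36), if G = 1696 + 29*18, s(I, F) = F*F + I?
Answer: 919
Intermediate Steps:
s(I, F) = I + F² (s(I, F) = F² + I = I + F²)
G = 2218 (G = 1696 + 522 = 2218)
G - s((4 - 5) + 4, 36) = 2218 - (((4 - 5) + 4) + 36²) = 2218 - ((-1 + 4) + 1296) = 2218 - (3 + 1296) = 2218 - 1*1299 = 2218 - 1299 = 919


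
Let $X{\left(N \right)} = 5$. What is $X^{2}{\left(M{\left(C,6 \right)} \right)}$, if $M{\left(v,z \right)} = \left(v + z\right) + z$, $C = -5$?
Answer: $25$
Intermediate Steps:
$M{\left(v,z \right)} = v + 2 z$
$X^{2}{\left(M{\left(C,6 \right)} \right)} = 5^{2} = 25$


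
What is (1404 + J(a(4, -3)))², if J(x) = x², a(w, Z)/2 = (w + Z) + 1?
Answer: 2016400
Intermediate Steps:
a(w, Z) = 2 + 2*Z + 2*w (a(w, Z) = 2*((w + Z) + 1) = 2*((Z + w) + 1) = 2*(1 + Z + w) = 2 + 2*Z + 2*w)
(1404 + J(a(4, -3)))² = (1404 + (2 + 2*(-3) + 2*4)²)² = (1404 + (2 - 6 + 8)²)² = (1404 + 4²)² = (1404 + 16)² = 1420² = 2016400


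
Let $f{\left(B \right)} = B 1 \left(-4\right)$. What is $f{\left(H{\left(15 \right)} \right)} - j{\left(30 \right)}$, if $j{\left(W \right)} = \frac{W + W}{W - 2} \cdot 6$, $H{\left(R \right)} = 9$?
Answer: $- \frac{342}{7} \approx -48.857$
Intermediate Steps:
$f{\left(B \right)} = - 4 B$ ($f{\left(B \right)} = B \left(-4\right) = - 4 B$)
$j{\left(W \right)} = \frac{12 W}{-2 + W}$ ($j{\left(W \right)} = \frac{2 W}{-2 + W} 6 = \frac{12 W}{-2 + W}$)
$f{\left(H{\left(15 \right)} \right)} - j{\left(30 \right)} = \left(-4\right) 9 - 12 \cdot 30 \frac{1}{-2 + 30} = -36 - 12 \cdot 30 \cdot \frac{1}{28} = -36 - \frac{90}{7} = - \frac{342}{7}$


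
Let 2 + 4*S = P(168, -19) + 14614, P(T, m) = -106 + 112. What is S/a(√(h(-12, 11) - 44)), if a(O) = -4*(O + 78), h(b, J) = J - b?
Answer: -95017/8140 + 7309*I*√21/48840 ≈ -11.673 + 0.68579*I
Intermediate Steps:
P(T, m) = 6
S = 7309/2 (S = -½ + (6 + 14614)/4 = -½ + (¼)*14620 = -½ + 3655 = 7309/2 ≈ 3654.5)
a(O) = -312 - 4*O (a(O) = -4*(78 + O) = -312 - 4*O)
S/a(√(h(-12, 11) - 44)) = 7309/(2*(-312 - 4*√((11 - 1*(-12)) - 44))) = 7309/(2*(-312 - 4*√((11 + 12) - 44))) = 7309/(2*(-312 - 4*√(23 - 44))) = 7309/(2*(-312 - 4*I*√21))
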